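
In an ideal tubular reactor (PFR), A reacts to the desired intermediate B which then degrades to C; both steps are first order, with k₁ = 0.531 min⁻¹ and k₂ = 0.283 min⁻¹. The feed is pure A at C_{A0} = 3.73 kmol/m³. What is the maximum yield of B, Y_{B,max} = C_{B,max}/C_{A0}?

For a first-order series the maximum intermediate yield is C_{B,max}/C_{A0} = (k₁/k₂)^[k₂/(k₂−k₁)].
= (0.531/0.283)^(0.283/(0.283−0.531)) = (1.876)^(-1.141) = 0.4877.

0.488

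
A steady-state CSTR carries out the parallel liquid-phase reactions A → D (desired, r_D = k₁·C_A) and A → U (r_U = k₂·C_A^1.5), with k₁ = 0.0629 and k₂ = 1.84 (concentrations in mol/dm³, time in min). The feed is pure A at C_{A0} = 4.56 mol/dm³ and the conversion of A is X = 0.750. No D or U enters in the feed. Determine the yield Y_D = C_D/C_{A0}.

0.0233

Exit C_A = C_{A0}(1−X) = 4.56×0.250 = 1.140 mol/dm³.
In a CSTR the entire volume is at exit conditions, so r_D = 0.0629×1.140 = 0.07171 and r_U = 1.84×1.140^1.5 = 2.240.
Fraction of consumed A going to D: r_D/(r_D+r_U) = 0.03102.
C_D = 0.03102·C_{A0}·X = 0.03102×4.56×0.750 = 0.106 mol/dm³; Y_D = C_D/C_{A0} = 0.0233.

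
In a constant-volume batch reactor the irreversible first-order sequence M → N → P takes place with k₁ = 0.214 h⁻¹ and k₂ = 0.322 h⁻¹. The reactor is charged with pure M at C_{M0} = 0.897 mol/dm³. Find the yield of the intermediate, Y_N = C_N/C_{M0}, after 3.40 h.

For first-order series with pure M initially, C_N(t) = k₁C_{M0}/(k₂−k₁)·(e^(−k₁t) − e^(−k₂t)).
e^(−k₁t) = e^(−0.214×3.40) = e^(−0.7276) = 0.4831; e^(−k₂t) = e^(−1.095) = 0.3346.
C_N = 0.214×0.897/(0.322−0.214) × (0.4831−0.3346) = 1.777×0.1485 = 0.2639 mol/dm³.
Y_N = C_N/C_{M0} = 0.2639/0.897 = 0.294.

0.294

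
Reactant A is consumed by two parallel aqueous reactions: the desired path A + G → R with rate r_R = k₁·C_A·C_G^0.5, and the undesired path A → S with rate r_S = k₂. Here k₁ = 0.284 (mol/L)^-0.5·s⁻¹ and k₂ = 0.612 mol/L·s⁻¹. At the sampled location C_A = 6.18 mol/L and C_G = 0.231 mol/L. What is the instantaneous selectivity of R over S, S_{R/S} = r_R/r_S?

1.38

S_{R/S} = r_R/r_S = (k₁·C_A·C_G^0.5)/(k₂) = (k₁/k₂)·C_A·C_G^0.5.
= (0.284×6.180×0.2310^0.5) / (0.612) = 0.8436/0.6120 = 1.38.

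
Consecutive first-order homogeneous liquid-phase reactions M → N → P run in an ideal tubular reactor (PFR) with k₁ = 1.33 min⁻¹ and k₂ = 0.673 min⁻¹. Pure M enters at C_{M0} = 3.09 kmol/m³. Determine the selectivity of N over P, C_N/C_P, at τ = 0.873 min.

2.51

The intermediate concentration in a first-order A→B→C sequence is C_N = k₁C_{M0}(e^(−k₁τ) − e^(−k₂τ))/(k₂−k₁).
e^(−k₁τ) = e^(−1.33×0.873) = e^(−1.161) = 0.3131; e^(−k₂τ) = e^(−0.5875) = 0.5557.
C_N = 1.33×3.09/(0.673−1.33) × (0.3131−0.5557) = (-6.255)×(-0.2426) = 1.517 kmol/m³.
C_M = C_{M0}e^(−k₁τ) = 0.9676 kmol/m³, so C_P = C_{M0}−C_M−C_N = 0.6051 kmol/m³; C_N/C_P = 2.51.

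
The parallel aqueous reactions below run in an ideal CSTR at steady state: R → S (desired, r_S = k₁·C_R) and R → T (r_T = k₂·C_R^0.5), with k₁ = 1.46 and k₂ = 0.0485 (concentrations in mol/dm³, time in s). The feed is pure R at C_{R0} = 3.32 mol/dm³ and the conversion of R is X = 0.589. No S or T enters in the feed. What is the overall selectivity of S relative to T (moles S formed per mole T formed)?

35.2

Exit C_R = C_{R0}(1−X) = 3.32×0.411 = 1.365 mol/dm³.
A CSTR operates uniformly at the exit composition, giving r_S = 1.992 and r_T = 0.05665 (each k·C_R^n at C_R = 1.365).
Overall selectivity = C_S/C_T = r_Sτ/(r_Tτ) = r_S/r_T = 35.2.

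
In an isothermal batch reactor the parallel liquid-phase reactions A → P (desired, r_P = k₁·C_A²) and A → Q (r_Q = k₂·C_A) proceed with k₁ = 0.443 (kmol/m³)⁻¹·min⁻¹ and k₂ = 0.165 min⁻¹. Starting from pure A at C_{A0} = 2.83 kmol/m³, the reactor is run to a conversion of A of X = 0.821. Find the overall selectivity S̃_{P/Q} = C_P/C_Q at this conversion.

3.83

C_A = C_{A0}(1−X) = 0.5066 kmol/m³.
Along a PFR/batch, dC_Q/dC_A = −r_Q/(r_P+r_Q) = −k₂/(k₂+k₁·C_A).
Integrating from C_{A0} to C_A: C_Q = (0.165/0.443)·ln[(0.165+0.443·2.83)/(0.165+0.443·0.507)] = 0.3725·ln(1.419/0.3894) = 0.4815 kmol/m³.
Then C_P = (C_{A0}−C_A) − C_Q = 2.323 − 0.4815 = 1.842 kmol/m³.
S̃_{P/Q} = C_P/C_Q = 1.842/0.4815 = 3.83.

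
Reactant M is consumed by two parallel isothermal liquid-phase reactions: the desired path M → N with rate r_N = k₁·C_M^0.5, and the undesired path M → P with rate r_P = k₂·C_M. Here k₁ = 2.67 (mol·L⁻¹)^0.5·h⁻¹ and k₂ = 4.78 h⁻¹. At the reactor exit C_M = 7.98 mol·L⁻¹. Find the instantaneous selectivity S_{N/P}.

S_{N/P} = r_N/r_P = (k₁·C_M^0.5)/(k₂·C_M) = (k₁/k₂)·C_M^-0.5.
= (2.67×7.980^0.5) / (4.78×7.980) = 7.542/38.14 = 0.198.
The undesired path is higher order in M, so low C_M (CSTR or dilute feed) favours N.

0.198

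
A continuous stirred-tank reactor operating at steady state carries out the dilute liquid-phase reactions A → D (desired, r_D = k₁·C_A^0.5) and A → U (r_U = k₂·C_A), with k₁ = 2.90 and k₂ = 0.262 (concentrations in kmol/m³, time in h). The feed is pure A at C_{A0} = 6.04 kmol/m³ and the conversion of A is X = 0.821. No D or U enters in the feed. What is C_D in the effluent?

4.53 kmol/m³

Exit C_A = C_{A0}(1−X) = 6.04×0.179 = 1.081 kmol/m³.
A CSTR operates uniformly at the exit composition, giving r_D = 3.015 and r_U = 0.2833 (each k·C_A^n at C_A = 1.081).
Fraction of consumed A going to D: r_D/(r_D+r_U) = 0.9141.
C_D = 0.9141·C_{A0}·X = 0.9141×6.04×0.821 = 4.53 kmol/m³.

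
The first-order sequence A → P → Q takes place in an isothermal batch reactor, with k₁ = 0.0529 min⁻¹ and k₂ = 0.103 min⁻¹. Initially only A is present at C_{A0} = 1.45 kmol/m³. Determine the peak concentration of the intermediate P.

At the optimum, C_{P,max}/C_{A0} = (k₁/k₂)^[k₂/(k₂−k₁)].
= (0.0529/0.103)^(0.103/(0.103−0.0529)) = (0.5136)^(2.056) = 0.2541.
C_{P,max} = 0.2541×1.45 = 0.368 kmol/m³.

0.368 kmol/m³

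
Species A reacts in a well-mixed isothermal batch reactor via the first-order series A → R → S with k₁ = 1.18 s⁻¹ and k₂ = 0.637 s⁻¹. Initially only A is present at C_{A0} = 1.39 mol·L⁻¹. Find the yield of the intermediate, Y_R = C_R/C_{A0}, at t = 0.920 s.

0.476

For first-order series with pure A initially, C_R(t) = k₁C_{A0}/(k₂−k₁)·(e^(−k₁t) − e^(−k₂t)).
e^(−k₁t) = e^(−1.18×0.920) = e^(−1.086) = 0.3377; e^(−k₂t) = e^(−0.5860) = 0.5565.
C_R = 1.18×1.39/(0.637−1.18) × (0.3377−0.5565) = (-3.021)×(-0.2188) = 0.6610 mol·L⁻¹.
Y_R = C_R/C_{A0} = 0.6610/1.39 = 0.476.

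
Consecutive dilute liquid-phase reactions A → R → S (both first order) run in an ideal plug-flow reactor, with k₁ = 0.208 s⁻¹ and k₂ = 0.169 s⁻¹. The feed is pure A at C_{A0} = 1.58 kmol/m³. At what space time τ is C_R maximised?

5.32 s

Setting dC_R/dτ = 0 gives τ_opt = ln(k₂/k₁)/(k₂−k₁).
= ln(0.169/0.208)/(0.169−0.208) = ln(0.8125)/-0.03900 = -0.2076/-0.03900 = 5.32 s.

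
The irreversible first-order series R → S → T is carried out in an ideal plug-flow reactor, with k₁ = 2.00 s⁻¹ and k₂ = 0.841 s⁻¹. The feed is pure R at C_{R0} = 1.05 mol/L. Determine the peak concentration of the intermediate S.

0.560 mol/L

At the optimum, C_{S,max}/C_{R0} = (k₁/k₂)^[k₂/(k₂−k₁)].
= (2.00/0.841)^(0.841/(0.841−2.00)) = (2.378)^(-0.7256) = 0.5333.
C_{S,max} = 0.5333×1.05 = 0.560 mol/L.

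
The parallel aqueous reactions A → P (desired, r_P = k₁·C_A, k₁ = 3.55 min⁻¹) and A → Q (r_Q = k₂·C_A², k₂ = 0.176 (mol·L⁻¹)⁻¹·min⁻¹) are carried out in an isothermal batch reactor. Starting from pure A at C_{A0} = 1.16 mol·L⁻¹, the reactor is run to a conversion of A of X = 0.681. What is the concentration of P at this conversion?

C_A = C_{A0}(1−X) = 0.3700 mol·L⁻¹.
Along a PFR/batch, dC_P/dC_A = −r_P/(r_P+r_Q) = −k₁/(k₁+k₂·C_A).
Integrating from C_{A0} to C_A: C_P = (3.55/0.176)·ln[(3.55+0.176·1.16)/(3.55+0.176·0.370)] = 20.17·ln(3.754/3.615) = 0.7612 mol·L⁻¹.

0.761 mol·L⁻¹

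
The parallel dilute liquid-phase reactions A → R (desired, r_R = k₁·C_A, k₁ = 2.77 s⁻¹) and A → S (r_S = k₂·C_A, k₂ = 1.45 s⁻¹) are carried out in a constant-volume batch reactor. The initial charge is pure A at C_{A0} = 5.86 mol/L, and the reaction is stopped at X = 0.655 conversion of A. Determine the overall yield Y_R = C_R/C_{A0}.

C_A = C_{A0}(1−X) = 2.022 mol/L.
Both paths are first order in A, so the instantaneous fraction to R is constant: dC_R/d(−C_A) = k₁/(k₁+k₂) = 0.6564.
C_R = 0.6564·(C_{A0}−C_A) = 0.6564×3.838 = 2.52 mol/L.
Y_R = C_R/C_{A0} = 2.519/5.86 = 0.430.

0.430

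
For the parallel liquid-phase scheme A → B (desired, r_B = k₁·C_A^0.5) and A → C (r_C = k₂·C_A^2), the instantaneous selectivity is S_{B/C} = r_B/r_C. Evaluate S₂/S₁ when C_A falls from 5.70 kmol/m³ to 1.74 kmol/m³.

S_{B/C} = (k₁/k₂)·C_A^-1.5, so S₂/S₁ = (C_{A,2}/C_{A,1})^-1.5.
= (1.74/5.70)^(-1.5) = (0.3053)^(-1.5) = 5.93.
Selectivity toward B rises as C_A falls — low-concentration operation is favoured.

5.93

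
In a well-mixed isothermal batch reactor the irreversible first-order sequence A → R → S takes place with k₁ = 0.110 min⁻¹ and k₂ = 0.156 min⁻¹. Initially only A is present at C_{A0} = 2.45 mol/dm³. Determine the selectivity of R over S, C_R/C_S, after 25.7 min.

Solving the coupled first-order balances gives C_R(t) = [k₁/(k₂−k₁)]·C_{A0}·(e^(−k₁t) − e^(−k₂t)).
e^(−k₁t) = e^(−0.110×25.7) = e^(−2.827) = 0.05919; e^(−k₂t) = e^(−4.009) = 0.01815.
C_R = 0.110×2.45/(0.156−0.110) × (0.05919−0.01815) = 5.859×0.04104 = 0.2405 mol/dm³.
C_A = C_{A0}e^(−k₁t) = 0.1450 mol/dm³, so C_S = C_{A0}−C_A−C_R = 2.065 mol/dm³; C_R/C_S = 0.116.

0.116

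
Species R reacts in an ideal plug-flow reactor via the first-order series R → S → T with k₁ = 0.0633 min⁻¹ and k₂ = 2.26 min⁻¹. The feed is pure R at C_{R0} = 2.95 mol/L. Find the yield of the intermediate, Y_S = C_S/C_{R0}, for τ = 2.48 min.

0.0245

The intermediate concentration in a first-order A→B→C sequence is C_S = k₁C_{R0}(e^(−k₁τ) − e^(−k₂τ))/(k₂−k₁).
e^(−k₁τ) = e^(−0.0633×2.48) = e^(−0.1570) = 0.8547; e^(−k₂τ) = e^(−5.605) = 0.003680.
C_S = 0.0633×2.95/(2.26−0.0633) × (0.8547−0.003680) = 0.08501×0.8510 = 0.07234 mol/L.
Y_S = C_S/C_{R0} = 0.07234/2.95 = 0.0245.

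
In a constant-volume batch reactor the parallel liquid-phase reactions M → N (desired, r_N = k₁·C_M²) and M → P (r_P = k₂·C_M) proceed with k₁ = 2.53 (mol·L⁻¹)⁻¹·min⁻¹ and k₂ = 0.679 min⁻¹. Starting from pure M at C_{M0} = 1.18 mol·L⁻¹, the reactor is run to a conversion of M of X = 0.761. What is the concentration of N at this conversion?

0.638 mol·L⁻¹

C_M = C_{M0}(1−X) = 0.2820 mol·L⁻¹.
Along a PFR/batch, dC_P/dC_M = −r_P/(r_N+r_P) = −k₂/(k₂+k₁·C_M).
Integrating from C_{M0} to C_M: C_P = (0.679/2.53)·ln[(0.679+2.53·1.18)/(0.679+2.53·0.282)] = 0.2684·ln(3.664/1.393) = 0.2597 mol·L⁻¹.
Then C_N = (C_{M0}−C_M) − C_P = 0.8980 − 0.2597 = 0.6383 mol·L⁻¹.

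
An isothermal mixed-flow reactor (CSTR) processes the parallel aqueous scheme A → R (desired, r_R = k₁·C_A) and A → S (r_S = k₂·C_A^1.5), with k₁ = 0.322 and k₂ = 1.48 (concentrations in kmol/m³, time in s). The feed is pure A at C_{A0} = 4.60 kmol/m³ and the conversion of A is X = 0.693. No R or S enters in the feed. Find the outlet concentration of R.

0.493 kmol/m³

Exit C_A = C_{A0}(1−X) = 4.60×0.307 = 1.412 kmol/m³.
Rates in a CSTR are evaluated at the outlet concentration: r_R = 0.322×1.412 = 0.4547, r_S = 1.48×1.412^1.5 = 2.484.
Fraction of consumed A going to R: r_R/(r_R+r_S) = 0.1548.
C_R = 0.1548·C_{A0}·X = 0.1548×4.60×0.693 = 0.493 kmol/m³.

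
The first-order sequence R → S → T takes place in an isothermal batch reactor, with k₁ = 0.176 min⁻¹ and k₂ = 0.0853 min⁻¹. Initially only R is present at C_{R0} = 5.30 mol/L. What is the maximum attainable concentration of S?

2.68 mol/L

For a first-order series the maximum intermediate yield is C_{S,max}/C_{R0} = (k₁/k₂)^[k₂/(k₂−k₁)].
= (0.176/0.0853)^(0.0853/(0.0853−0.176)) = (2.063)^(-0.9405) = 0.5060.
C_{S,max} = 0.5060×5.30 = 2.68 mol/L.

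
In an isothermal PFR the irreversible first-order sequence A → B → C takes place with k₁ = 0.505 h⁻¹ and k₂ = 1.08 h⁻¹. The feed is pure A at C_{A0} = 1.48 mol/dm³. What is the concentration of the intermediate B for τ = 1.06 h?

Solving the coupled first-order balances gives C_B(τ) = [k₁/(k₂−k₁)]·C_{A0}·(e^(−k₁τ) − e^(−k₂τ)).
e^(−k₁τ) = e^(−0.505×1.06) = e^(−0.5353) = 0.5855; e^(−k₂τ) = e^(−1.145) = 0.3183.
C_B = 0.505×1.48/(1.08−0.505) × (0.5855−0.3183) = 1.300×0.2672 = 0.3473 mol/dm³.

0.347 mol/dm³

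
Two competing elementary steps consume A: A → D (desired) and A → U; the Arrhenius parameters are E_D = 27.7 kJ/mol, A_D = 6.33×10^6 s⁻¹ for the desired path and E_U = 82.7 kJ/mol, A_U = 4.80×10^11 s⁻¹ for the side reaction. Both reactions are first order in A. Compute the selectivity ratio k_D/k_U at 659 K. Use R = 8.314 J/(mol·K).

k_D/k_U = (A_D/A_U)·exp[−(E_D−E_U)/(RT)] = (A_D/A_U)·exp[(E_U−E_D)/(RT)].
(E_U−E_D)/(RT) = (82.7−27.7)×10³/(8.314×659) = 55000/5479 = 10.04.
k_D/k_U = (6.33×10^6/4.80×10^11)·exp(10.04) = 1.319×10^-5 × 22890 = 0.302.

0.302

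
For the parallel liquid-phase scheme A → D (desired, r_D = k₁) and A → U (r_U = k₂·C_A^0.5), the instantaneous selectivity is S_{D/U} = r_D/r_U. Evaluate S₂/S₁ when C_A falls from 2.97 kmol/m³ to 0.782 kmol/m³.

1.95

S_{D/U} = (k₁/k₂)·C_A^-0.5, so S₂/S₁ = (C_{A,2}/C_{A,1})^-0.5.
= (0.782/2.97)^(-0.5) = (0.2633)^(-0.5) = 1.95.
Selectivity toward D rises as C_A falls — low-concentration operation is favoured.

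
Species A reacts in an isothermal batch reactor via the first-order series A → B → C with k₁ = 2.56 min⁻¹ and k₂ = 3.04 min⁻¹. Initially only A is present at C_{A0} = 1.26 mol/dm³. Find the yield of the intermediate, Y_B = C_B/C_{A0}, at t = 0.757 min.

0.234

Solving the coupled first-order balances gives C_B(t) = [k₁/(k₂−k₁)]·C_{A0}·(e^(−k₁t) − e^(−k₂t)).
e^(−k₁t) = e^(−2.56×0.757) = e^(−1.938) = 0.1440; e^(−k₂t) = e^(−2.301) = 0.1001.
C_B = 2.56×1.26/(3.04−2.56) × (0.1440−0.1001) = 6.720×0.04387 = 0.2948 mol/dm³.
Y_B = C_B/C_{A0} = 0.2948/1.26 = 0.234.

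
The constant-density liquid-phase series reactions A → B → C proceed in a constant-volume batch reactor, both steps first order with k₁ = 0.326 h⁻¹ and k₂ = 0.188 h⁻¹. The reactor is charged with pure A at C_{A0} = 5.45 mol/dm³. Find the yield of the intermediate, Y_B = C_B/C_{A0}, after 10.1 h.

Solving the coupled first-order balances gives C_B(t) = [k₁/(k₂−k₁)]·C_{A0}·(e^(−k₁t) − e^(−k₂t)).
e^(−k₁t) = e^(−0.326×10.1) = e^(−3.293) = 0.03716; e^(−k₂t) = e^(−1.899) = 0.1497.
C_B = 0.326×5.45/(0.188−0.326) × (0.03716−0.1497) = (-12.87)×(-0.1126) = 1.450 mol/dm³.
Y_B = C_B/C_{A0} = 1.450/5.45 = 0.266.

0.266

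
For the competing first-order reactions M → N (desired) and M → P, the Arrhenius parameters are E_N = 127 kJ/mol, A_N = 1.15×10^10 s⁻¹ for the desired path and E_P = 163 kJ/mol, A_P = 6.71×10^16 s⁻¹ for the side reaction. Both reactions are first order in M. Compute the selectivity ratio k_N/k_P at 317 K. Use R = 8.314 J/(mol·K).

With equal orders, S_{N/P} = k_N/k_P = (A_N/A_P)·exp[(E_P−E_N)/(RT)].
(E_P−E_N)/(RT) = (163−127)×10³/(8.314×317) = 36000/2636 = 13.66.
k_N/k_P = (1.15×10^10/6.71×10^16)·exp(13.66) = 1.714×10^-7 × 8.555×10^5 = 0.147.

0.147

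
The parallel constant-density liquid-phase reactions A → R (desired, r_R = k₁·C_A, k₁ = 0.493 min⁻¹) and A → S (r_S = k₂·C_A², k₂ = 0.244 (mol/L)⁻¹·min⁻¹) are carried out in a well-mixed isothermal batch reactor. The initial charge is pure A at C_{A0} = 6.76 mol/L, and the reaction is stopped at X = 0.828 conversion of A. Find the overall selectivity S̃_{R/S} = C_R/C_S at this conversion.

0.578

C_A = C_{A0}(1−X) = 1.163 mol/L.
Along a PFR/batch, dC_R/dC_A = −r_R/(r_R+r_S) = −k₁/(k₁+k₂·C_A).
Integrating from C_{A0} to C_A: C_R = (0.493/0.244)·ln[(0.493+0.244·6.76)/(0.493+0.244·1.16)] = 2.020·ln(2.142/0.7767) = 2.050 mol/L.
C_S = (C_{A0}−C_A)−C_R = 3.547 mol/L; S̃_{R/S} = 2.050/3.547 = 0.578.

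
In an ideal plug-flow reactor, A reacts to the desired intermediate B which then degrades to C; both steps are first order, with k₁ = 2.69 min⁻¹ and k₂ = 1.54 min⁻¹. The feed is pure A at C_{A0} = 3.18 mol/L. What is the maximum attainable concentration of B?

1.51 mol/L

Evaluating C_B at τ_opt = ln(k₂/k₁)/(k₂−k₁) gives C_{B,max}/C_{A0} = (k₁/k₂)^[k₂/(k₂−k₁)].
= (2.69/1.54)^(1.54/(1.54−2.69)) = (1.747)^(-1.339) = 0.4738.
C_{B,max} = 0.4738×3.18 = 1.51 mol/L.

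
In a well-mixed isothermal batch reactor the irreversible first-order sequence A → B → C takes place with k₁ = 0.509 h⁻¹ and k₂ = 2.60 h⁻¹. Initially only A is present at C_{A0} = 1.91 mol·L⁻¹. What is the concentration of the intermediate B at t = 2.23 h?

Solving the coupled first-order balances gives C_B(t) = [k₁/(k₂−k₁)]·C_{A0}·(e^(−k₁t) − e^(−k₂t)).
e^(−k₁t) = e^(−0.509×2.23) = e^(−1.135) = 0.3214; e^(−k₂t) = e^(−5.798) = 0.003034.
C_B = 0.509×1.91/(2.60−0.509) × (0.3214−0.003034) = 0.4649×0.3184 = 0.1480 mol·L⁻¹.

0.148 mol·L⁻¹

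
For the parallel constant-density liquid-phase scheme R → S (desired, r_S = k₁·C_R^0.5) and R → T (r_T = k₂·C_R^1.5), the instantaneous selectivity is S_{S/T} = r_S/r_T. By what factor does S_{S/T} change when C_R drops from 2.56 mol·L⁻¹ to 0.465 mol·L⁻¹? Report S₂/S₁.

5.51

S_{S/T} = (k₁/k₂)·C_R⁻¹, so S₂/S₁ = (C_{R,2}/C_{R,1})⁻¹.
= 2.56/0.465 = 5.51.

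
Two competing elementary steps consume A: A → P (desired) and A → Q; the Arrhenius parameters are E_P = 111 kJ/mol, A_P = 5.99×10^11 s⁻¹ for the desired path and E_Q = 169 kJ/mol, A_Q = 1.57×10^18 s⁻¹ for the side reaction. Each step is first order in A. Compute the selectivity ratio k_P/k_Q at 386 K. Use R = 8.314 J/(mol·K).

Since both paths have the same order in A, the concentration cancels and S_{P/Q} = k_P/k_Q = (A_P/A_Q)·exp[(E_Q−E_P)/(RT)].
(E_Q−E_P)/(RT) = (169−111)×10³/(8.314×386) = 58000/3209 = 18.07.
k_P/k_Q = (5.99×10^11/1.57×10^18)·exp(18.07) = 3.815×10^-7 × 7.063×10^7 = 26.9.
Since E_P < E_Q, lowering the temperature improves selectivity toward P.

26.9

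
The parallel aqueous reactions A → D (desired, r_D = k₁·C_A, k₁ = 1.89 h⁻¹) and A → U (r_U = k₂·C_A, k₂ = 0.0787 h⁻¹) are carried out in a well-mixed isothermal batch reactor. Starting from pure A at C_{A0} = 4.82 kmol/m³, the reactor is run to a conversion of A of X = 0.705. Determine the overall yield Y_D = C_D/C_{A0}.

0.677

C_A = C_{A0}(1−X) = 1.422 kmol/m³.
Both paths are first order in A, so the instantaneous fraction to D is constant: dC_D/d(−C_A) = k₁/(k₁+k₂) = 0.9600.
C_D = 0.9600·(C_{A0}−C_A) = 0.9600×3.398 = 3.26 kmol/m³.
Y_D = C_D/C_{A0} = 3.262/4.82 = 0.677.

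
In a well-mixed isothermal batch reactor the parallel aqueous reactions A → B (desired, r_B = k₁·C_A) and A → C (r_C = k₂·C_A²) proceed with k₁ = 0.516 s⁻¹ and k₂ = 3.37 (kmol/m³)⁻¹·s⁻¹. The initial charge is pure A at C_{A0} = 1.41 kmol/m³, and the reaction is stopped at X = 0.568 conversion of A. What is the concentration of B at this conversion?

C_A = C_{A0}(1−X) = 0.6091 kmol/m³.
Along a PFR/batch, dC_B/dC_A = −r_B/(r_B+r_C) = −k₁/(k₁+k₂·C_A).
Integrating from C_{A0} to C_A: C_B = (0.516/3.37)·ln[(0.516+3.37·1.41)/(0.516+3.37·0.609)] = 0.1531·ln(5.268/2.569) = 0.1100 kmol/m³.

0.110 kmol/m³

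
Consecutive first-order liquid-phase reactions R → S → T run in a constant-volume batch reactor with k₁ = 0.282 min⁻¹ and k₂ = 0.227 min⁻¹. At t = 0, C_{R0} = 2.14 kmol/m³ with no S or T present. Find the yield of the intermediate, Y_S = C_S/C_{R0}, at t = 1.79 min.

0.320

The intermediate concentration in a first-order A→B→C sequence is C_S = k₁C_{R0}(e^(−k₁t) − e^(−k₂t))/(k₂−k₁).
e^(−k₁t) = e^(−0.282×1.79) = e^(−0.5048) = 0.6036; e^(−k₂t) = e^(−0.4063) = 0.6661.
C_S = 0.282×2.14/(0.227−0.282) × (0.6036−0.6661) = (-10.97)×(-0.06245) = 0.6852 kmol/m³.
Y_S = C_S/C_{R0} = 0.6852/2.14 = 0.320.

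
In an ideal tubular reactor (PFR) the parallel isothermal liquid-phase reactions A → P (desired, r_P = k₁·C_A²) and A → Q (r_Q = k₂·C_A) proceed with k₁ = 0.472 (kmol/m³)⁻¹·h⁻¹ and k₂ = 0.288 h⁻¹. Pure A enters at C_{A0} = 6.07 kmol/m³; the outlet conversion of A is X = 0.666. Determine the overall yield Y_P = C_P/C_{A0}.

0.573

C_A = C_{A0}(1−X) = 2.027 kmol/m³.
Along a PFR/batch, dC_Q/dC_A = −r_Q/(r_P+r_Q) = −k₂/(k₂+k₁·C_A).
Integrating from C_{A0} to C_A: C_Q = (0.288/0.472)·ln[(0.288+0.472·6.07)/(0.288+0.472·2.03)] = 0.6102·ln(3.153/1.245) = 0.5670 kmol/m³.
Then C_P = (C_{A0}−C_A) − C_Q = 4.043 − 0.5670 = 3.476 kmol/m³.
Y_P = C_P/C_{A0} = 3.476/6.07 = 0.573.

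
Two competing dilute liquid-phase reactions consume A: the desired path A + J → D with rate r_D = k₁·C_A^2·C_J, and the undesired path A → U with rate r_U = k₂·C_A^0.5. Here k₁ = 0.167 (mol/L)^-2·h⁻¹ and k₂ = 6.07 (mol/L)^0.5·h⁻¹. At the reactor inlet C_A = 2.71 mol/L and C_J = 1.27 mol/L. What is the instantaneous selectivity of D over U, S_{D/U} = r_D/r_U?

S_{D/U} = r_D/r_U = (k₁·C_A^2·C_J)/(k₂·C_A^0.5) = (k₁/k₂)·C_A^1.5·C_J.
= (0.167×2.710^2×1.270) / (6.07×2.710^0.5) = 1.558/9.992 = 0.156.
Since the desired path is higher order in A, keeping C_A high (PFR or concentrated feed) favours D.

0.156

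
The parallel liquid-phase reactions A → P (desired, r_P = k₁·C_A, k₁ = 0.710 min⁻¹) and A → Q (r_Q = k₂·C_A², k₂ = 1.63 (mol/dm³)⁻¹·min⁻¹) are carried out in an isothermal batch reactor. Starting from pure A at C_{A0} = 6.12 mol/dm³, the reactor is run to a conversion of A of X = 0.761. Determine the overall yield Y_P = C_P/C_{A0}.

0.0882

C_A = C_{A0}(1−X) = 1.463 mol/dm³.
Along a PFR/batch, dC_P/dC_A = −r_P/(r_P+r_Q) = −k₁/(k₁+k₂·C_A).
Integrating from C_{A0} to C_A: C_P = (0.710/1.63)·ln[(0.710+1.63·6.12)/(0.710+1.63·1.46)] = 0.4356·ln(10.69/3.094) = 0.5399 mol/dm³.
Y_P = C_P/C_{A0} = 0.5399/6.12 = 0.0882.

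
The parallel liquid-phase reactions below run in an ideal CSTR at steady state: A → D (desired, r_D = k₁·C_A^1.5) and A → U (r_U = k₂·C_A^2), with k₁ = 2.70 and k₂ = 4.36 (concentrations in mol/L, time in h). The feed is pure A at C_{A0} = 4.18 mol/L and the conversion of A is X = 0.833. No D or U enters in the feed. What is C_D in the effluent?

Exit C_A = C_{A0}(1−X) = 4.18×0.167 = 0.6981 mol/L.
A CSTR operates uniformly at the exit composition, giving r_D = 1.575 and r_U = 2.125 (each k·C_A^n at C_A = 0.6981).
Fraction of consumed A going to D: r_D/(r_D+r_U) = 0.4257.
C_D = 0.4257·C_{A0}·X = 0.4257×4.18×0.833 = 1.48 mol/L.

1.48 mol/L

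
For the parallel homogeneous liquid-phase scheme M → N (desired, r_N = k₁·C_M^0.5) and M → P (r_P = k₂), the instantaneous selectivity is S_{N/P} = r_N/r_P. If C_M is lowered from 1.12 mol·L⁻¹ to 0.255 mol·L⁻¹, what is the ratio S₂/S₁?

0.477

S_{N/P} = (k₁/k₂)·C_M^0.5, so S₂/S₁ = (C_{M,2}/C_{M,1})^0.5.
= (0.255/1.12)^0.5 = (0.2277)^0.5 = 0.477.
Selectivity toward N falls as C_M falls — high-concentration operation is favoured.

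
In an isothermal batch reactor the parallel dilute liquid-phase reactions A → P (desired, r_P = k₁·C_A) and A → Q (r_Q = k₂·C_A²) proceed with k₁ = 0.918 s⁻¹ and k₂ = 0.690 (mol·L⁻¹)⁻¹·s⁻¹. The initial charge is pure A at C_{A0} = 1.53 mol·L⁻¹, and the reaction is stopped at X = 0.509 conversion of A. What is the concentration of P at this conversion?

0.423 mol·L⁻¹

C_A = C_{A0}(1−X) = 0.7512 mol·L⁻¹.
Along a PFR/batch, dC_P/dC_A = −r_P/(r_P+r_Q) = −k₁/(k₁+k₂·C_A).
Integrating from C_{A0} to C_A: C_P = (0.918/0.690)·ln[(0.918+0.690·1.53)/(0.918+0.690·0.751)] = 1.330·ln(1.974/1.436) = 0.4228 mol·L⁻¹.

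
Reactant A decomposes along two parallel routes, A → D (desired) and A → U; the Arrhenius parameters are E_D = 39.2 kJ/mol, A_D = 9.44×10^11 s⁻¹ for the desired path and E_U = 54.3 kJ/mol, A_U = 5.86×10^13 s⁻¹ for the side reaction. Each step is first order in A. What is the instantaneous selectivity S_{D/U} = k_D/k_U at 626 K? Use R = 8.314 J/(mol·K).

Since both paths have the same order in A, the concentration cancels and S_{D/U} = k_D/k_U = (A_D/A_U)·exp[(E_U−E_D)/(RT)].
(E_U−E_D)/(RT) = (54.3−39.2)×10³/(8.314×626) = 15100/5205 = 2.901.
k_D/k_U = (9.44×10^11/5.86×10^13)·exp(2.901) = 0.01611 × 18.20 = 0.293.
Since E_D < E_U, lowering the temperature improves selectivity toward D.

0.293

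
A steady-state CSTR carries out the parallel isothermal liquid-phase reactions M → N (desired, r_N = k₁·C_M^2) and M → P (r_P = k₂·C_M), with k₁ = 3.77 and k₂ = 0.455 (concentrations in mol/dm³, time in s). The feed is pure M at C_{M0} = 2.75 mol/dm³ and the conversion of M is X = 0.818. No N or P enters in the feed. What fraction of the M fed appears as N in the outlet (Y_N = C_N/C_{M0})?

0.659

Exit C_M = C_{M0}(1−X) = 2.75×0.182 = 0.5005 mol/dm³.
Rates in a CSTR are evaluated at the outlet concentration: r_N = 3.77×0.5005^2 = 0.9444, r_P = 0.455×0.5005 = 0.2277.
Fraction of consumed M going to N: r_N/(r_N+r_P) = 0.8057.
C_N = 0.8057·C_{M0}·X = 0.8057×2.75×0.818 = 1.81 mol/dm³; Y_N = C_N/C_{M0} = 0.659.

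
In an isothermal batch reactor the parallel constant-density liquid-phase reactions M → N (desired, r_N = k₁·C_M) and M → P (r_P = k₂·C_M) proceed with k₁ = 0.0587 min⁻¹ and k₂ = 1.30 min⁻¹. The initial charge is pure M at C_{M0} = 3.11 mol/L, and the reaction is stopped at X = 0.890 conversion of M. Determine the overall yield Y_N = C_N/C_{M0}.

0.0385

C_M = C_{M0}(1−X) = 0.3421 mol/L.
Both paths are first order in M, so the instantaneous fraction to N is constant: dC_N/d(−C_M) = k₁/(k₁+k₂) = 0.04320.
C_N = 0.04320·(C_{M0}−C_M) = 0.04320×2.768 = 0.120 mol/L.
Y_N = C_N/C_{M0} = 0.1196/3.11 = 0.0385.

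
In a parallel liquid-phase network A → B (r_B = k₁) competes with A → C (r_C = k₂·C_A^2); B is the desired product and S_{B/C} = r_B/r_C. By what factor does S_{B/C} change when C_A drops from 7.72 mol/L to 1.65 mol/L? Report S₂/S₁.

21.9

S_{B/C} = (k₁/k₂)·C_A^-2, so S₂/S₁ = (C_{A,2}/C_{A,1})^-2.
= (1.65/7.72)^(-2) = (0.2137)^(-2) = 21.9.
Selectivity toward B rises as C_A falls — low-concentration operation is favoured.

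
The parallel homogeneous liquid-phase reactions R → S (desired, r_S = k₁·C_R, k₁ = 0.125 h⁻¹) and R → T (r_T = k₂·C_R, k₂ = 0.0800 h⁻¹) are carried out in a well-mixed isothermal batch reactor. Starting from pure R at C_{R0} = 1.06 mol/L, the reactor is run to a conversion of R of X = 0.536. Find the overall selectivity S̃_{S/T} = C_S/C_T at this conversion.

1.56

C_R = C_{R0}(1−X) = 0.4918 mol/L.
Both paths are first order in R, so the instantaneous fraction to S is constant: dC_S/d(−C_R) = k₁/(k₁+k₂) = 0.6098.
C_S = 0.6098·(C_{R0}−C_R) = 0.6098×0.5682 = 0.346 mol/L.
C_T = (C_{R0}−C_R)−C_S = 0.2217 mol/L; S̃_{S/T} = 0.3464/0.2217 = 1.56.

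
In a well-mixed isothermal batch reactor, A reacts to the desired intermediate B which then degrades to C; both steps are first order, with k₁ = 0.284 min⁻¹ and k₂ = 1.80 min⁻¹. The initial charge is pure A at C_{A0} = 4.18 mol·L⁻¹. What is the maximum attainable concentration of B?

At the optimum, C_{B,max}/C_{A0} = (k₁/k₂)^[k₂/(k₂−k₁)].
= (0.284/1.80)^(1.80/(1.80−0.284)) = (0.1578)^(1.187) = 0.1116.
C_{B,max} = 0.1116×4.18 = 0.467 mol·L⁻¹.

0.467 mol·L⁻¹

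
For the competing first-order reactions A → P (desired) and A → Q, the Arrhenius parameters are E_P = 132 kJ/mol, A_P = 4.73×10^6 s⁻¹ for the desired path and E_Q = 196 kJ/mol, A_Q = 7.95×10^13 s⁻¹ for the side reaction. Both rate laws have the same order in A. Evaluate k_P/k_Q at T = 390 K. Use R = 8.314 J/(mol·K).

22.2

With equal orders, S_{P/Q} = k_P/k_Q = (A_P/A_Q)·exp[(E_Q−E_P)/(RT)].
(E_Q−E_P)/(RT) = (196−132)×10³/(8.314×390) = 64000/3242 = 19.74.
k_P/k_Q = (4.73×10^6/7.95×10^13)·exp(19.74) = 5.950×10^-8 × 3.734×10^8 = 22.2.
Since E_P < E_Q, lowering the temperature improves selectivity toward P.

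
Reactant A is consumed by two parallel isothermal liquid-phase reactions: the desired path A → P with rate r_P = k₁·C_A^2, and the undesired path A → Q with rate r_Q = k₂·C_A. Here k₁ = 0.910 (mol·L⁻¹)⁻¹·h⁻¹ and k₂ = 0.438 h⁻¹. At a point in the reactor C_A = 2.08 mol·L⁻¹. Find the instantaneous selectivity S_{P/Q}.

S_{P/Q} = r_P/r_Q = (k₁·C_A^2)/(k₂·C_A) = (k₁/k₂)·C_A.
= (0.910×2.080^2) / (0.438×2.080) = 3.937/0.9110 = 4.32.
Since the desired path is higher order in A, keeping C_A high (PFR or concentrated feed) favours P.

4.32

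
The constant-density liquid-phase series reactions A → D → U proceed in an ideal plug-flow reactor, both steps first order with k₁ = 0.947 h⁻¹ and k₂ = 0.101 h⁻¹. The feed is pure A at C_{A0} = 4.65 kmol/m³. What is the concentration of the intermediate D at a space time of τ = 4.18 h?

Solving the coupled first-order balances gives C_D(τ) = [k₁/(k₂−k₁)]·C_{A0}·(e^(−k₁τ) − e^(−k₂τ)).
e^(−k₁τ) = e^(−0.947×4.18) = e^(−3.958) = 0.01909; e^(−k₂τ) = e^(−0.4222) = 0.6556.
C_D = 0.947×4.65/(0.101−0.947) × (0.01909−0.6556) = (-5.205)×(-0.6365) = 3.313 kmol/m³.

3.31 kmol/m³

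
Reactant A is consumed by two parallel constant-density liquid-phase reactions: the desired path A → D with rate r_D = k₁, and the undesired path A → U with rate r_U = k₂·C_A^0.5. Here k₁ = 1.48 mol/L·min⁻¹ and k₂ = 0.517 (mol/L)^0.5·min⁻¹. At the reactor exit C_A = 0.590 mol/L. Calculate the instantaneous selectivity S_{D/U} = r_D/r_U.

3.73

S_{D/U} = r_D/r_U = (k₁)/(k₂·C_A^0.5) = (k₁/k₂)·C_A^-0.5.
= (1.48) / (0.517×0.5900^0.5) = 1.480/0.3971 = 3.73.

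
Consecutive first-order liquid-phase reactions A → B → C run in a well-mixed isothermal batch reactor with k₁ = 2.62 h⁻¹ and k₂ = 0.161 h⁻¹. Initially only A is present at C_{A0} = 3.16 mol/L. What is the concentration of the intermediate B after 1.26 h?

For first-order series with pure A initially, C_B(t) = k₁C_{A0}/(k₂−k₁)·(e^(−k₁t) − e^(−k₂t)).
e^(−k₁t) = e^(−2.62×1.26) = e^(−3.301) = 0.03684; e^(−k₂t) = e^(−0.2029) = 0.8164.
C_B = 2.62×3.16/(0.161−2.62) × (0.03684−0.8164) = (-3.367)×(-0.7796) = 2.625 mol/L.

2.62 mol/L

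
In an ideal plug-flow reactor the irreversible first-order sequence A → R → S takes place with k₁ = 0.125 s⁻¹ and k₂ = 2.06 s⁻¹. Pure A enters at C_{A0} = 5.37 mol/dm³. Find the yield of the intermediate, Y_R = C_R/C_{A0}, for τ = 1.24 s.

0.0503

For first-order series with pure A initially, C_R(τ) = k₁C_{A0}/(k₂−k₁)·(e^(−k₁τ) − e^(−k₂τ)).
e^(−k₁τ) = e^(−0.125×1.24) = e^(−0.1550) = 0.8564; e^(−k₂τ) = e^(−2.554) = 0.07774.
C_R = 0.125×5.37/(2.06−0.125) × (0.8564−0.07774) = 0.3469×0.7787 = 0.2701 mol/dm³.
Y_R = C_R/C_{A0} = 0.2701/5.37 = 0.0503.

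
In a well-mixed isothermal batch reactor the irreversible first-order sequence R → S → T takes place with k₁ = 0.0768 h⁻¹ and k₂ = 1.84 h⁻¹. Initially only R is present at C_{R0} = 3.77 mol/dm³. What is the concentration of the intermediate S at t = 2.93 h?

Solving the coupled first-order balances gives C_S(t) = [k₁/(k₂−k₁)]·C_{R0}·(e^(−k₁t) − e^(−k₂t)).
e^(−k₁t) = e^(−0.0768×2.93) = e^(−0.2250) = 0.7985; e^(−k₂t) = e^(−5.391) = 0.004557.
C_S = 0.0768×3.77/(1.84−0.0768) × (0.7985−0.004557) = 0.1642×0.7939 = 0.1304 mol/dm³.

0.130 mol/dm³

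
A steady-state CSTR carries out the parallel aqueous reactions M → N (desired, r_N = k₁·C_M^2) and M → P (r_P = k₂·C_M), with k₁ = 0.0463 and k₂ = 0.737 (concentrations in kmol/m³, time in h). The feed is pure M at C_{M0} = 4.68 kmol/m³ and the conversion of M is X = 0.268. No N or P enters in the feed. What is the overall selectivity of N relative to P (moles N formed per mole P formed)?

0.215

Exit C_M = C_{M0}(1−X) = 4.68×0.732 = 3.426 kmol/m³.
In a CSTR the entire volume is at exit conditions, so r_N = 0.0463×3.426^2 = 0.5434 and r_P = 0.737×3.426 = 2.525.
Overall selectivity = C_N/C_P = r_Nτ/(r_Pτ) = r_N/r_P = 0.215.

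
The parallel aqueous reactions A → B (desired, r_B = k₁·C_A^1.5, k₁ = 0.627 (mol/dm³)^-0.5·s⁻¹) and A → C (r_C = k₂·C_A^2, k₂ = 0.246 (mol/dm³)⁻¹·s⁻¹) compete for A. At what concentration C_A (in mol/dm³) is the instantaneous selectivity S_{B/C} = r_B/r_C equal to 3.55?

0.515 mol/dm³

S_{B/C} = (k₁/k₂)·C_A^-0.5 ⇒ C_A = (S·k₂/k₁)^(-2).
= (3.55×0.246/0.627)^(-2) = (1.393)^(-2) = 0.515 mol/dm³.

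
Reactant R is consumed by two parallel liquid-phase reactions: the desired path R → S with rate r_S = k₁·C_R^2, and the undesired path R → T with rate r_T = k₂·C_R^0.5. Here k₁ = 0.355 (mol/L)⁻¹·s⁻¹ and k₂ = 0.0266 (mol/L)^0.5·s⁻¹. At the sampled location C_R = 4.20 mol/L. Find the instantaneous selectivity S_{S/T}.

S_{S/T} = r_S/r_T = (k₁·C_R^2)/(k₂·C_R^0.5) = (k₁/k₂)·C_R^1.5.
= (0.355×4.200^2) / (0.0266×4.200^0.5) = 6.262/0.05451 = 115.
Since the desired path is higher order in R, keeping C_R high (PFR or concentrated feed) favours S.

115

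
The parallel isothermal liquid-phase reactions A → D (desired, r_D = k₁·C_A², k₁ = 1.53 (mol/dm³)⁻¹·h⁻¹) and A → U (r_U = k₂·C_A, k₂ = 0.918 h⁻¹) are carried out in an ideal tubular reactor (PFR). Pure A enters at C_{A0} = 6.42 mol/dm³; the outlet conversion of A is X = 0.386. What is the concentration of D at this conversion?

2.22 mol/dm³

C_A = C_{A0}(1−X) = 3.942 mol/dm³.
Along a PFR/batch, dC_U/dC_A = −r_U/(r_D+r_U) = −k₂/(k₂+k₁·C_A).
Integrating from C_{A0} to C_A: C_U = (0.918/1.53)·ln[(0.918+1.53·6.42)/(0.918+1.53·3.94)] = 0.6000·ln(10.74/6.949) = 0.2613 mol/dm³.
Then C_D = (C_{A0}−C_A) − C_U = 2.478 − 0.2613 = 2.217 mol/dm³.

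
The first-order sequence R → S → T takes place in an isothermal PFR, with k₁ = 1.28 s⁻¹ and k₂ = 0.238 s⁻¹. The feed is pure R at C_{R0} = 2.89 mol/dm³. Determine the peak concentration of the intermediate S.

For a first-order series the maximum intermediate yield is C_{S,max}/C_{R0} = (k₁/k₂)^[k₂/(k₂−k₁)].
= (1.28/0.238)^(0.238/(0.238−1.28)) = (5.378)^(-0.2284) = 0.6810.
C_{S,max} = 0.6810×2.89 = 1.97 mol/dm³.

1.97 mol/dm³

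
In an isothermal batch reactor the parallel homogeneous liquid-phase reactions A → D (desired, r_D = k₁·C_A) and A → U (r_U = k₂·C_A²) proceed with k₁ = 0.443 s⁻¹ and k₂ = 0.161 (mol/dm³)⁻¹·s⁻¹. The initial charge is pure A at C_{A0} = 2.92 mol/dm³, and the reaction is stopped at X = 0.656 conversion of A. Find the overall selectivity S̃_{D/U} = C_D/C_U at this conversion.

1.45

C_A = C_{A0}(1−X) = 1.004 mol/dm³.
Along a PFR/batch, dC_D/dC_A = −r_D/(r_D+r_U) = −k₁/(k₁+k₂·C_A).
Integrating from C_{A0} to C_A: C_D = (0.443/0.161)·ln[(0.443+0.161·2.92)/(0.443+0.161·1.00)] = 2.752·ln(0.9131/0.6047) = 1.134 mol/dm³.
C_U = (C_{A0}−C_A)−C_D = 0.7816 mol/dm³; S̃_{D/U} = 1.134/0.7816 = 1.45.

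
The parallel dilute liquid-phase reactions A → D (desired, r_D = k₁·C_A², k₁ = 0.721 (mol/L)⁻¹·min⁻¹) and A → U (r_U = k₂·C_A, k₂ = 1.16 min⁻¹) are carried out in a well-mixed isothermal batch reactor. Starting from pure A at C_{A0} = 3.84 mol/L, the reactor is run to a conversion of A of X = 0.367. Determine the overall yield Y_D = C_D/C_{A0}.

0.242

C_A = C_{A0}(1−X) = 2.431 mol/L.
Along a PFR/batch, dC_U/dC_A = −r_U/(r_D+r_U) = −k₂/(k₂+k₁·C_A).
Integrating from C_{A0} to C_A: C_U = (1.16/0.721)·ln[(1.16+0.721·3.84)/(1.16+0.721·2.43)] = 1.609·ln(3.929/2.913) = 0.4815 mol/L.
Then C_D = (C_{A0}−C_A) − C_U = 1.409 − 0.4815 = 0.9278 mol/L.
Y_D = C_D/C_{A0} = 0.9278/3.84 = 0.242.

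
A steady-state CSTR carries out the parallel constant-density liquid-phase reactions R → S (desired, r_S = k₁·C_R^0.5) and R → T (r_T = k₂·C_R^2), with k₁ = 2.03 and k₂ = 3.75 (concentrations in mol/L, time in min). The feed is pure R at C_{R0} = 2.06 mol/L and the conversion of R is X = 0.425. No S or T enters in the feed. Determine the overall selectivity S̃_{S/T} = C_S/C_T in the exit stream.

0.420

Exit C_R = C_{R0}(1−X) = 2.06×0.575 = 1.184 mol/L.
Rates in a CSTR are evaluated at the outlet concentration: r_S = 2.03×1.184^0.5 = 2.209, r_T = 3.75×1.184^2 = 5.261.
Overall selectivity = C_S/C_T = r_Sτ/(r_Tτ) = r_S/r_T = 0.420.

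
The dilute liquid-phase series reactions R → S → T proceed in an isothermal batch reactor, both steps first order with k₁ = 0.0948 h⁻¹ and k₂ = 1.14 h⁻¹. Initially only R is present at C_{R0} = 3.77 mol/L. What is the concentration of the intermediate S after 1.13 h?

For first-order series with pure R initially, C_S(t) = k₁C_{R0}/(k₂−k₁)·(e^(−k₁t) − e^(−k₂t)).
e^(−k₁t) = e^(−0.0948×1.13) = e^(−0.1071) = 0.8984; e^(−k₂t) = e^(−1.288) = 0.2758.
C_S = 0.0948×3.77/(1.14−0.0948) × (0.8984−0.2758) = 0.3419×0.6226 = 0.2129 mol/L.

0.213 mol/L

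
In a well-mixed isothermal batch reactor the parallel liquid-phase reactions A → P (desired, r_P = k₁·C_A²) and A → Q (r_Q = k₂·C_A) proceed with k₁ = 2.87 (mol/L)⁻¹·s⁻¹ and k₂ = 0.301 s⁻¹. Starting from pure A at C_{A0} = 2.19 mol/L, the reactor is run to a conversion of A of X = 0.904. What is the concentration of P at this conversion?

C_A = C_{A0}(1−X) = 0.2102 mol/L.
Along a PFR/batch, dC_Q/dC_A = −r_Q/(r_P+r_Q) = −k₂/(k₂+k₁·C_A).
Integrating from C_{A0} to C_A: C_Q = (0.301/2.87)·ln[(0.301+2.87·2.19)/(0.301+2.87·0.210)] = 0.1049·ln(6.586/0.9044) = 0.2082 mol/L.
Then C_P = (C_{A0}−C_A) − C_Q = 1.980 − 0.2082 = 1.772 mol/L.

1.77 mol/L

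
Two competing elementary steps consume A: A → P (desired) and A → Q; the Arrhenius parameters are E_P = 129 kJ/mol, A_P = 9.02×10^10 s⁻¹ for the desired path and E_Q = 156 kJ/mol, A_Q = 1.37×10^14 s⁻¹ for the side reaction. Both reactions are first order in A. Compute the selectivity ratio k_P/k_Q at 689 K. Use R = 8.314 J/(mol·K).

Since both paths have the same order in A, the concentration cancels and S_{P/Q} = k_P/k_Q = (A_P/A_Q)·exp[(E_Q−E_P)/(RT)].
(E_Q−E_P)/(RT) = (156−129)×10³/(8.314×689) = 27000/5728 = 4.713.
k_P/k_Q = (9.02×10^10/1.37×10^14)·exp(4.713) = 6.584×10^-4 × 111.4 = 0.0734.
Since E_P < E_Q, lowering the temperature improves selectivity toward P.

0.0734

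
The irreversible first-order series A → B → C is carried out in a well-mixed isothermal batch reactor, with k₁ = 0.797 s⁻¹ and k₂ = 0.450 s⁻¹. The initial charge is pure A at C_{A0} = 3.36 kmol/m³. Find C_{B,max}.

At the optimum, C_{B,max}/C_{A0} = (k₁/k₂)^[k₂/(k₂−k₁)].
= (0.797/0.450)^(0.450/(0.450−0.797)) = (1.771)^(-1.297) = 0.4765.
C_{B,max} = 0.4765×3.36 = 1.60 kmol/m³.

1.60 kmol/m³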